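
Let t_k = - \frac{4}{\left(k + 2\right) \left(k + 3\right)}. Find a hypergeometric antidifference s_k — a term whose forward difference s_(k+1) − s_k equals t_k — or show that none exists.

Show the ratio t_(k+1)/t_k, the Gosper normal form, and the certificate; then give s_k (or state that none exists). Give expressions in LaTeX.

s_k = - \frac{2 k}{k + 2}

Ratio r(k) = (k + 2)/(k + 4).
Take A(k)=k + 2, B(k)=k + 4, C(k)=1.
Set up (k + 2)·f(k+1) − (k + 3)·f(k) − (1) = 0.
Degrees (1,1,0) ⇒ d ≤ 1.
Solving with deg f ≤ 1: f(k) = k/2.
Get s_k = R·t_k = -2*k/(k + 2) with R(k) = B(k−1)f(k)/C(k) = k*(k + 3)/2.
Verify: -4/(k**2 + 5*k + 6) matches t_k.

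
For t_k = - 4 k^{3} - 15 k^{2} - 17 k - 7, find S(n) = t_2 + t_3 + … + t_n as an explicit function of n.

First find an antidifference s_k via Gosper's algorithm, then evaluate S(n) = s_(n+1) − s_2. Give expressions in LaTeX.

Compute t_(k+1)/t_k: get (4*k**3 + 27*k**2 + 59*k + 43)/(4*k**3 + 15*k**2 + 17*k + 7).
Take A(k)=1, B(k)=1, C(k)=k**3 + 15*k**2/4 + 17*k/4 + 7/4.
Set up (1)·f(k+1) − (1)·f(k) − (k**3 + 15*k**2/4 + 17*k/4 + 7/4) = 0.
Bound: deg f ≤ 4.
Solve for f: f(k) = k*(k**3 + 3*k**2 + 2*k + 1)/4 (degree 4 ≤ 4).
Certificate R = B(k−1)f/C = k*(k**3 + 3*k**2 + 2*k + 1)/(4*k**3 + 15*k**2 + 17*k + 7) gives s_k = k*(-k**3 - 3*k**2 - 2*k - 1).
s_(k+1) − s_k = -4*k**3 - 15*k**2 - 17*k - 7 = t_k.
Telescope: S(n) = s_(n+1) − s_(2) = -n**4 - 7*n**3 - 17*n**2 - 18*n - 7 − (-50) = -n**4 - 7*n**3 - 17*n**2 - 18*n + 43.

S(n) = - n^{4} - 7 n^{3} - 17 n^{2} - 18 n + 43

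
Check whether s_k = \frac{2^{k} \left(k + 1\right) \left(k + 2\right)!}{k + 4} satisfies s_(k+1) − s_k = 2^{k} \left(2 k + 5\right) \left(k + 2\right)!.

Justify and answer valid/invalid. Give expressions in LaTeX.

Invalid: residual - \frac{3 \cdot 2^{k} \left(2 k^{2} + 13 k + 19\right) \left(k + 2\right)!}{\left(k + 4\right) \left(k + 5\right)} ≠ 0.

s_(k+1) = 2**(k + 1)*(k + 2)*factorial(k + 3)/(k + 5)
s_(k+1) − s_k = 2**k*(2*k**3 + 17*k**2 + 46*k + 43)*factorial(k + 2)/((k + 4)*(k + 5))
(s_(k+1) − s_k) − t_k = -3*2**k*(2*k**2 + 13*k + 19)*factorial(k + 2)/((k + 4)*(k + 5))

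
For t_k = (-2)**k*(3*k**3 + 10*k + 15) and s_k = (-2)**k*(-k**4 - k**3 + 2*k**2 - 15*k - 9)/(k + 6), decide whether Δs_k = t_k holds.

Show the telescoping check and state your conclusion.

Invalid: residual (-2)**k*(-9*k**4 - 57*k**3 - 24*k**2 - 237*k - 279)/(k**2 + 13*k + 42) ≠ 0.

s_(k+1) = 2*(-2)**k*(k**4 + 5*k**3 + 7*k**2 + 18*k + 24)/(k + 7)
s_(k+1) − s_k = (-2)**k*(3*k**5 + 30*k**4 + 79*k**3 + 121*k**2 + 378*k + 351)/(k**2 + 13*k + 42)
(s_(k+1) − s_k) − t_k = (-2)**k*(-9*k**4 - 57*k**3 - 24*k**2 - 237*k - 279)/(k**2 + 13*k + 42)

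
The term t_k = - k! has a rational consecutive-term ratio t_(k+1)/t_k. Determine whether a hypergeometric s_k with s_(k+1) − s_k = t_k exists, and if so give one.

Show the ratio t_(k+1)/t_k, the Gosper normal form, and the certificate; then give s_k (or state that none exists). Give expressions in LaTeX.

Step 1: r(k) = k + 1.
So A=k + 1 and B=1, with C=1.
Need (k + 1)·f(k+1) − (1)·f(k) = 1.
d = -1 from the (1,0,0) case.
Bound -1 < 0, so the key equation has no polynomial solution.

none (Gosper's algorithm certifies no s_k)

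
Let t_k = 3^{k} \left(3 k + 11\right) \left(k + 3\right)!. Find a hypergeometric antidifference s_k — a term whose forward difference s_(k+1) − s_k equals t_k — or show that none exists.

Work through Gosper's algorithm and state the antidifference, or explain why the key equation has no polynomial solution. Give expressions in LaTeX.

r(k) = 3*(k + 4)*(3*k + 14)/(3*k + 11) after simplifying.
Take A(k)=3*k + 12, B(k)=1, C(k)=k + 11/3.
Set up (3*k + 12)·f(k+1) − (1)·f(k) − (k + 11/3) = 0.
deg f ≤ 0 (via 1,0,1).
Match coefficients ⇒ f(k) = 1/3.
R(k) = B(k−1)·f(k)/C(k) = 1/(3*k + 11); s_k = R·t_k = 3**k*factorial(k + 3).
Check: Δs_k = 3**k*(3*k + 11)*factorial(k + 3). ✓

s_k = 3^{k} \left(k + 3\right)!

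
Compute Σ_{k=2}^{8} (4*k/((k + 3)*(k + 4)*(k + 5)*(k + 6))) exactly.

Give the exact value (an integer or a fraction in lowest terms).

Step 1: r(k) = (k + 1)*(k + 3)/(k*(k + 7)).
Normal form (A,B,C) = (k + 3, k + 7, k).
Solve (k + 3)·f(k+1) − (k + 6)·f(k) = k.
d = 3 from the (1,1,1) case.
Solve for f: f(k) = k*(k - 1)*(k + 13)/120 (degree 3 ≤ 3).
Certificate R = B(k−1)f/C = (k - 1)*(k + 6)*(k + 13)/120 gives s_k = k*(k**2 + 12*k - 13)/(30*(k + 3)*(k + 4)*(k + 5)).
Verify: 4*k/(k**4 + 18*k**3 + 119*k**2 + 342*k + 360) matches t_k.
Evaluate s at k=9 and k=2: 11/455 and 1/210; difference 53/2730.

Σ = 53/2730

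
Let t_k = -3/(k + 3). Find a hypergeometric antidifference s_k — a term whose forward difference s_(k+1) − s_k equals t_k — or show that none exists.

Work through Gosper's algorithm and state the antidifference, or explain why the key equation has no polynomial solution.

t_(k+1)/t_k = (k + 3)/(k + 4).
Gosper form: A/B · C(k+1)/C(k) with A=k + 3, B=k + 4, C=1.
f must satisfy (k + 3)·f(k+1) − (k + 3)·f(k) = 1.
Degrees (1,1,0) ⇒ d ≤ 0.
Put f(k) = c0: A·f(k+1) − B(k−1)·f(k) − C = -1; need -1 = 0 — inconsistent ⇒ no f, not summable.

none — t_k is not Gosper-summable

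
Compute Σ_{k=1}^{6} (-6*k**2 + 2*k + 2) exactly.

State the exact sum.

The ratio is (k - 3*(k + 1)**2 + 2)/(-3*k**2 + k + 1).
Gosper form: A/B · C(k+1)/C(k) with A=1, B=1, C=k**2 - k/3 - 1/3.
f must satisfy (1)·f(k+1) − (1)·f(k) = k**2 - k/3 - 1/3.
deg f ≤ 3 (via 0,0,2).
Solving with deg f ≤ 3: f(k) = k**2*(k - 2)/3.
Certificate R = B(k−1)f/C = k**2*(k - 2)/(3*k**2 - k - 1) gives s_k = 2*k**2*(2 - k).
s_(k+1) − s_k = -6*k**2 + 2*k + 2 = t_k.
Evaluate s at k=7 and k=1: -490 and 2; difference -492.

Σ = -492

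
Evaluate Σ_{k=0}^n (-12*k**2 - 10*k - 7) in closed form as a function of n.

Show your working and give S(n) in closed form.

t_(k+1)/t_k = (12*k**2 + 34*k + 29)/(12*k**2 + 10*k + 7).
Factor: A=1; B=1; C=k**2 + 5*k/6 + 7/12.
Key eq: (1)·f(k+1) = (1)·f(k) + (k**2 + 5*k/6 + 7/12).
deg f ≤ 3 (via 0,0,2).
Solve for f: f(k) = k*(4*k**2 - k + 4)/12 (degree 3 ≤ 3).
Certificate R = B(k−1)f/C = k*(4*k**2 - k + 4)/(12*k**2 + 10*k + 7) gives s_k = k*(-4*k**2 + k - 4).
Δs = -12*k**2 - 10*k - 7, as required.
Σ_(k=0)^n t_k = s_(n+1) − s_(0) = (-4*n**3 - 11*n**2 - 14*n - 7) − (0), i.e. -4*n**3 - 11*n**2 - 14*n - 7.

S(n) = -4*n**3 - 11*n**2 - 14*n - 7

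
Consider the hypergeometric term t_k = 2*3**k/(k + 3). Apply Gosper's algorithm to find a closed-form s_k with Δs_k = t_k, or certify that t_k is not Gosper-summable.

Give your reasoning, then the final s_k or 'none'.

r(k) = 3*(k + 3)/(k + 4) after simplifying.
Gosper form: A/B · C(k+1)/C(k) with A=3*k + 9, B=k + 4, C=1.
Key eq: (3*k + 9)·f(k+1) = (k + 3)·f(k) + (1).
deg f ≤ -1 (via 1,1,0).
deg f ≤ -1 is impossible — no certificate.

none — t_k is not Gosper-summable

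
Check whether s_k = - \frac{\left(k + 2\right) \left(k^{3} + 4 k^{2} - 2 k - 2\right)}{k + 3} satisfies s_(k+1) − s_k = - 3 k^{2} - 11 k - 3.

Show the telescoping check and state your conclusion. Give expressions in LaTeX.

Invalid: residual \frac{2 k^{3} + 16 k^{2} + 38 k + 11}{k^{2} + 7 k + 12} ≠ 0.

s_(k+1) = (k + 3)*(2*k - (k + 1)**3 - 4*(k + 1)**2 + 4)/(k + 4)
s_(k+1) − s_k = (-3*k**4 - 30*k**3 - 100*k**2 - 115*k - 25)/(k**2 + 7*k + 12)
(s_(k+1) − s_k) − t_k = (2*k**3 + 16*k**2 + 38*k + 11)/(k**2 + 7*k + 12)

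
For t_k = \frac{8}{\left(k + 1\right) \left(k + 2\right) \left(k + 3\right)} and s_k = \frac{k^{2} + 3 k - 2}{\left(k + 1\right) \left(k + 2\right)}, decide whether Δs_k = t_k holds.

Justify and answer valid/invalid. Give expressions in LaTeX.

valid; difference matches t_k

s_(k+1) = (3*k + (k + 1)**2 + 1)/((k + 2)*(k + 3))
s_(k+1) − s_k = 8/(k**3 + 6*k**2 + 11*k + 6)
(s_(k+1) − s_k) − t_k = 0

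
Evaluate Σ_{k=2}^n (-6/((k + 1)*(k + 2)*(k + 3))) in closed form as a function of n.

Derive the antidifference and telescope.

Compute t_(k+1)/t_k: get (k + 1)/(k + 4).
Gosper form: A/B · C(k+1)/C(k) with A=k + 1, B=k + 4, C=1.
Set up (k + 1)·f(k+1) − (k + 3)·f(k) − (1) = 0.
deg f ≤ 2 (via 1,1,0).
A polynomial solution: f(k) = k*(k + 3)/4.
Certificate R = B(k−1)f/C = k*(k + 3)**2/4 gives s_k = 3*k*(-k - 3)/(2*(k + 1)*(k + 2)).
s_(k+1) − s_k = -6/(k**3 + 6*k**2 + 11*k + 6) = t_k.
s_(n+1) = 3*(-n**2 - 5*n - 4)/(2*(n**2 + 5*n + 6)) and s_(2) = -5/4, so S(n) = (-n**2 - 5*n + 6)/(4*(n**2 + 5*n + 6)).

S(n) = (-n**2 - 5*n + 6)/(4*(n**2 + 5*n + 6))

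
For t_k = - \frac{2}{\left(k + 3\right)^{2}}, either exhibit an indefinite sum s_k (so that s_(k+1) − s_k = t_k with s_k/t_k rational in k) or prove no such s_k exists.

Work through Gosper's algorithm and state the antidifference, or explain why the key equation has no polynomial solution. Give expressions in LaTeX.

The ratio is (k + 3)**2/(k + 4)**2.
So A=k**2 + 6*k + 9 and B=k**2 + 8*k + 16, with C=1.
Set up (k**2 + 6*k + 9)·f(k+1) − (k**2 + 6*k + 9)·f(k) − (1) = 0.
Degrees (2,2,0) ⇒ d ≤ 0.
Put f(k) = c0: A·f(k+1) − B(k−1)·f(k) − C = -1; need -1 = 0 — inconsistent ⇒ no f, not summable.

none (Gosper's algorithm certifies no s_k)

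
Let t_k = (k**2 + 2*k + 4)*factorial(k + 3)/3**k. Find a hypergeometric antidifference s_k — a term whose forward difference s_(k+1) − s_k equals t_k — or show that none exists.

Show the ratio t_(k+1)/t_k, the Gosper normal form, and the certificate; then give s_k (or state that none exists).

s_k = 3**(1 - k)*k*factorial(k + 3)

Step 1: r(k) = (k + 4)*(2*k + (k + 1)**2 + 6)/(3*(k**2 + 2*k + 4)).
Factor: A=k/3 + 4/3; B=1; C=k**2 + 2*k + 4.
Solve (k/3 + 4/3)·f(k+1) − (1)·f(k) = k**2 + 2*k + 4.
Degrees (1,0,2) ⇒ d ≤ 1.
Solving with deg f ≤ 1: f(k) = 3*k.
Get s_k = R·t_k = 3**(1 - k)*k*factorial(k + 3) with R(k) = B(k−1)f(k)/C(k) = 3*k/(k**2 + 2*k + 4).
Δs = (k**2 + 2*k + 4)*factorial(k + 3)/3**k, as required.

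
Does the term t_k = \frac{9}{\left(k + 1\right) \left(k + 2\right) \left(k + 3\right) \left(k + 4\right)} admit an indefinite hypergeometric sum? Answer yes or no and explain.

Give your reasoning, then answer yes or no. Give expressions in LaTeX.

Yes. s_k = \frac{k \left(k^{2} + 6 k + 11\right)}{2 \left(k + 1\right) \left(k + 2\right) \left(k + 3\right)}.

t_(k+1)/t_k = (k + 1)/(k + 5).
Normal form (A,B,C) = (k + 1, k + 5, 1).
Solve (k + 1)·f(k+1) − (k + 4)·f(k) = 1.
d = 3 from the (1,1,0) case.
Coefficient equations give f(k) = k*(k**2 + 6*k + 11)/18.
Then R = B(k−1)f/C = k*(k + 4)*(k**2 + 6*k + 11)/18, so s_k = R(k)·t_k = k*(k**2 + 6*k + 11)/(2*(k + 1)*(k + 2)*(k + 3)).
Verify: 9/(k**4 + 10*k**3 + 35*k**2 + 50*k + 24) matches t_k.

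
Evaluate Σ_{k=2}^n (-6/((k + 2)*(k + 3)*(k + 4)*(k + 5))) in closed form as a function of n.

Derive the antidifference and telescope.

S(n) = (-n**3 - 12*n**2 - 47*n + 60)/(60*(n**3 + 12*n**2 + 47*n + 60))

Compute t_(k+1)/t_k: get (k + 2)/(k + 6).
A = k + 2, B = k + 6, C = 1.
f must satisfy (k + 2)·f(k+1) − (k + 5)·f(k) = 1.
deg f ≤ 3 (via 1,1,0).
Solving with deg f ≤ 3: f(k) = k*(k**2 + 9*k + 26)/72.
Certificate R = B(k−1)f/C = k*(k + 5)*(k**2 + 9*k + 26)/72 gives s_k = k*(-k**2 - 9*k - 26)/(12*(k + 2)*(k + 3)*(k + 4)).
Verify: -6/(k**4 + 14*k**3 + 71*k**2 + 154*k + 120) matches t_k.
Telescope: S(n) = s_(n+1) − s_(2) = (-n**3 - 12*n**2 - 47*n - 36)/(12*(n**3 + 12*n**2 + 47*n + 60)) − (-1/15) = (-n**3 - 12*n**2 - 47*n + 60)/(60*(n**3 + 12*n**2 + 47*n + 60)).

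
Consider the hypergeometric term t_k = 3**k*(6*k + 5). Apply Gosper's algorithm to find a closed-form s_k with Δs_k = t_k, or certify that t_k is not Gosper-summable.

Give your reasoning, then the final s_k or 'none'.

Ratio r(k) = 3*(6*k + 11)/(6*k + 5).
Factor: A=3; B=1; C=k + 5/6.
Set up (3)·f(k+1) − (1)·f(k) − (k + 5/6) = 0.
From deg A=0, deg B=0, deg C=1: d=1.
Solve for f: f(k) = (3*k - 2)/6 (degree 1 ≤ 1).
Certificate R = B(k−1)f/C = (3*k - 2)/(6*k + 5) gives s_k = 3**k*(3*k - 2).
Δs = 3**k*(6*k + 5), as required.

s_k = 3**k*(3*k - 2)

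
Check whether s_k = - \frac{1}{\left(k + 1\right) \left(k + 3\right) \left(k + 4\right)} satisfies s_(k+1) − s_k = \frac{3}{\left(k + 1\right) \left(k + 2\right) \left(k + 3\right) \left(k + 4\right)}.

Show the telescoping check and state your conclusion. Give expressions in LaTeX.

s_(k+1) = -1/((k + 2)*(k + 4)*(k + 5))
s_(k+1) − s_k = (3*k + 7)/(k**5 + 15*k**4 + 85*k**3 + 225*k**2 + 274*k + 120)
(s_(k+1) − s_k) − t_k = -8/(k**5 + 15*k**4 + 85*k**3 + 225*k**2 + 274*k + 120)

Invalid: residual - \frac{8}{k^{5} + 15 k^{4} + 85 k^{3} + 225 k^{2} + 274 k + 120} ≠ 0.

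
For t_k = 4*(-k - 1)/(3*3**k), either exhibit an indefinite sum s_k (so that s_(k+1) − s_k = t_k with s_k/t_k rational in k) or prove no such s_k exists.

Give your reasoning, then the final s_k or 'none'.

Step 1: r(k) = (k + 2)/(3*(k + 1)).
A = 1/3, B = 1, C = k + 1.
Set up (1/3)·f(k+1) − (1)·f(k) − (k + 1) = 0.
Bound: deg f ≤ 1.
A polynomial solution: f(k) = -3*(2*k + 3)/4.
Get s_k = R·t_k = (2*k + 3)/3**k with R(k) = B(k−1)f(k)/C(k) = -3*(2*k + 3)/(4*(k + 1)).
Δs = 4*(-k - 1)/(3*3**k), as required.

s_k = (2*k + 3)/3**k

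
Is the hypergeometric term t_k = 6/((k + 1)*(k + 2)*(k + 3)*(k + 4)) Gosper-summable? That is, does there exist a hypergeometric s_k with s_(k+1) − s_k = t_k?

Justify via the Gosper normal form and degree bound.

Yes. s_k = k*(k**2 + 6*k + 11)/(3*(k + 1)*(k + 2)*(k + 3)).

The ratio is (k + 1)/(k + 5).
Factor: A=k + 1; B=k + 5; C=1.
Key eq: (k + 1)·f(k+1) = (k + 4)·f(k) + (1).
Bound: deg f ≤ 3.
Coefficient equations give f(k) = k*(k**2 + 6*k + 11)/18.
Then R = B(k−1)f/C = k*(k + 4)*(k**2 + 6*k + 11)/18, so s_k = R(k)·t_k = k*(k**2 + 6*k + 11)/(3*(k + 1)*(k + 2)*(k + 3)).
s_(k+1) − s_k = 6/(k**4 + 10*k**3 + 35*k**2 + 50*k + 24) = t_k.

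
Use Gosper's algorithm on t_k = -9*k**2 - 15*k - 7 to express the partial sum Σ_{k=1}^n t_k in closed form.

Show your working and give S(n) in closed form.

S(n) = n*(-3*n**2 - 12*n - 16)

Ratio r(k) = (9*k**2 + 33*k + 31)/(9*k**2 + 15*k + 7).
Gosper form: A/B · C(k+1)/C(k) with A=1, B=1, C=k**2 + 5*k/3 + 7/9.
Need (1)·f(k+1) − (1)·f(k) = k**2 + 5*k/3 + 7/9.
Degrees (0,0,2) ⇒ d ≤ 3.
A polynomial solution: f(k) = k*(3*k**2 + 3*k + 1)/9.
So s_k = (B(k−1)f/C)·t_k = (k*(3*k**2 + 3*k + 1)/(9*k**2 + 15*k + 7))·t_k = k*(-3*k**2 - 3*k - 1).
Δs = -9*k**2 - 15*k - 7, as required.
Evaluate: s_(n+1) = -3*n**3 - 12*n**2 - 16*n - 7; subtract s_(1) = -7 ⇒ S(n) = n*(-3*n**2 - 12*n - 16).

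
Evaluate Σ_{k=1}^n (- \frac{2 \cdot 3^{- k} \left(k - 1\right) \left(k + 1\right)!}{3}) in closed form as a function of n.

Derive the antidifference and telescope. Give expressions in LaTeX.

Step 1: r(k) = k*(k + 2)/(3*(k - 1)).
Normal form (A,B,C) = (k/3 + 2/3, 1, k - 1).
Key eq: (k/3 + 2/3)·f(k+1) = (1)·f(k) + (k - 1).
d = 0 from the (1,0,1) case.
A polynomial solution: f(k) = 3.
Certificate R = B(k−1)f/C = 3/(k - 1) gives s_k = -2*factorial(k + 1)/3**k.
Δs = -2*(k - 1)*factorial(k + 1)/(3*3**k), as required.
Σ_(k=1)^n t_k = s_(n+1) − s_(1) = (-2*3**(-n - 1)*factorial(n + 2)) − (-4/3), i.e. 4/3 - 2*factorial(n + 2)/(3*3**n).

S(n) = \frac{4}{3} - \frac{2 \cdot 3^{- n} \left(n + 2\right)!}{3}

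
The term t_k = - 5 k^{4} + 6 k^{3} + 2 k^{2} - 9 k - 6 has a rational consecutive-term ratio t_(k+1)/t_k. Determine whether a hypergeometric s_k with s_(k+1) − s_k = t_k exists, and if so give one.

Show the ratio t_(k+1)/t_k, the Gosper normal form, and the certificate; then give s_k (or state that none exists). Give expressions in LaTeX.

s_k = k \left(- k^{4} + 4 k^{3} - 4 k^{2} - 4 k - 1\right)

Step 1: r(k) = (5*k**4 + 14*k**3 + 10*k**2 + 7*k + 12)/(5*k**4 - 6*k**3 - 2*k**2 + 9*k + 6).
Take A(k)=1, B(k)=1, C(k)=k**4 - 6*k**3/5 - 2*k**2/5 + 9*k/5 + 6/5.
Set up (1)·f(k+1) − (1)·f(k) − (k**4 - 6*k**3/5 - 2*k**2/5 + 9*k/5 + 6/5) = 0.
Degrees (0,0,4) ⇒ d ≤ 5.
Solve for f: f(k) = k*(k**4 - 4*k**3 + 4*k**2 + 4*k + 1)/5 (degree 5 ≤ 5).
Certificate R = B(k−1)f/C = k*(k**4 - 4*k**3 + 4*k**2 + 4*k + 1)/(5*k**4 - 6*k**3 - 2*k**2 + 9*k + 6) gives s_k = k*(-k**4 + 4*k**3 - 4*k**2 - 4*k - 1).
Δs = -5*k**4 + 6*k**3 + 2*k**2 - 9*k - 6, as required.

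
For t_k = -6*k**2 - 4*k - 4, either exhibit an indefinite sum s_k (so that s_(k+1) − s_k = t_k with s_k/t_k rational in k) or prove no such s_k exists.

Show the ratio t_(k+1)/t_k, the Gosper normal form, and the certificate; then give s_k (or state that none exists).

t_(k+1)/t_k = (3*k**2 + 8*k + 7)/(3*k**2 + 2*k + 2).
Take A(k)=1, B(k)=1, C(k)=k**2 + 2*k/3 + 2/3.
Solve (1)·f(k+1) − (1)·f(k) = k**2 + 2*k/3 + 2/3.
Degrees (0,0,2) ⇒ d ≤ 3.
Match coefficients ⇒ f(k) = k*(2*k**2 - k + 3)/6.
So s_k = (B(k−1)f/C)·t_k = (k*(2*k**2 - k + 3)/(2*(3*k**2 + 2*k + 2)))·t_k = k*(-2*k**2 + k - 3).
s_(k+1) − s_k = -6*k**2 - 4*k - 4 = t_k.

s_k = k*(-2*k**2 + k - 3)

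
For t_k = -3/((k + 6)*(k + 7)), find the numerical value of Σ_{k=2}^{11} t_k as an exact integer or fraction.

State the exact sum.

Compute t_(k+1)/t_k: get (k + 6)/(k + 8).
So A=k + 6 and B=k + 8, with C=1.
Key eq: (k + 6)·f(k+1) = (k + 7)·f(k) + (1).
deg f ≤ 1 (via 1,1,0).
A polynomial solution: f(k) = k/6.
So s_k = (B(k−1)f/C)·t_k = (k*(k + 7)/6)·t_k = -k/(2*k + 12).
Δs = -3/(k**2 + 13*k + 42), as required.
Sum = s_(12) − s_(2); s_(12) = -1/3, s_(2) = -1/8 ⇒ -5/24.

Σ = -5/24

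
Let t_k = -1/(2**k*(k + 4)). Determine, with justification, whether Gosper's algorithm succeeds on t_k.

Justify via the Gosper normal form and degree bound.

r(k) = (k + 4)/(2*(k + 5)) after simplifying.
So A=k/2 + 2 and B=k + 5, with C=1.
Need (k/2 + 2)·f(k+1) − (k + 4)·f(k) = 1.
Degrees (1,1,0) ⇒ d ≤ -1.
Bound -1 < 0, so the key equation has no polynomial solution.

No; the degree bound rules out any f.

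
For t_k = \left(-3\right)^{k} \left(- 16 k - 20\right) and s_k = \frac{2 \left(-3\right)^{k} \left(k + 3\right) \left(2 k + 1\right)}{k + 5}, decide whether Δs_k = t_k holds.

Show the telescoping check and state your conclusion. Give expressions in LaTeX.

Invalid: residual \frac{\left(-3\right)^{k} \left(32 k^{2} + 208 k + 204\right)}{k^{2} + 11 k + 30} ≠ 0.

s_(k+1) = 2*(-3)**(k + 1)*(k + 4)*(2*k + 3)/(k + 6)
s_(k+1) − s_k = (-3)**k*(-16*k**3 - 164*k**2 - 492*k - 396)/(k**2 + 11*k + 30)
(s_(k+1) − s_k) − t_k = (-3)**k*(32*k**2 + 208*k + 204)/(k**2 + 11*k + 30)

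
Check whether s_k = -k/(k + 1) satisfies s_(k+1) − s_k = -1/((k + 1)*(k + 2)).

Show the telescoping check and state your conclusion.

valid (s_(k+1) − s_k reduces to t_k)

s_(k+1) = (-k - 1)/(k + 2)
s_(k+1) − s_k = -1/(k**2 + 3*k + 2)
(s_(k+1) − s_k) − t_k = 0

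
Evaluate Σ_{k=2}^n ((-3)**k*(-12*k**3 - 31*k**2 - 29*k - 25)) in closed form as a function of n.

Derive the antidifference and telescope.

Ratio r(k) = 3*(-12*k**3 - 67*k**2 - 127*k - 97)/(12*k**3 + 31*k**2 + 29*k + 25).
Normal form (A,B,C) = (-3, 1, k**3 + 31*k**2/12 + 29*k/12 + 25/12).
Need (-3)·f(k+1) − (1)·f(k) = k**3 + 31*k**2/12 + 29*k/12 + 25/12.
Degrees (0,0,3) ⇒ d ≤ 3.
Match coefficients ⇒ f(k) = -(3*k + 4)*(k**2 - k + 1)/12.
Certificate R = B(k−1)f/C = -(3*k + 4)*(k**2 - k + 1)/(12*k**3 + 31*k**2 + 29*k + 25) gives s_k = (-3)**k*(3*k**3 + k**2 - k + 4).
Check: Δs_k = (-3)**k*(-12*k**3 - 31*k**2 - 29*k - 25). ✓
Σ_(k=2)^n t_k = s_(n+1) − s_(2) = ((-3)**(n + 1)*(3*n**3 + 10*n**2 + 10*n + 7)) − (270), i.e. -30*(-3)**n*n**2 - 30*(-3)**n*n - 21*(-3)**n + 3*(-3)**(n + 1)*n**3 - 270.

S(n) = -30*(-3)**n*n**2 - 30*(-3)**n*n - 21*(-3)**n + 3*(-3)**(n + 1)*n**3 - 270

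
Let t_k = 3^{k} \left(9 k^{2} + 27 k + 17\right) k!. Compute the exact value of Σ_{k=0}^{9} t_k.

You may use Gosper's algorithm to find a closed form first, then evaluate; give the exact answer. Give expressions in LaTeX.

Σ = 7285418380796

The ratio is 3*(9*k**3 + 54*k**2 + 98*k + 53)/(9*k**2 + 27*k + 17).
Take A(k)=3*k + 3, B(k)=1, C(k)=k**2 + 3*k + 17/9.
Need (3*k + 3)·f(k+1) − (1)·f(k) = k**2 + 3*k + 17/9.
d = 1 from the (1,0,2) case.
Solving with deg f ≤ 1: f(k) = (3*k + 4)/9.
Then R = B(k−1)f/C = (3*k + 4)/(9*k**2 + 27*k + 17), so s_k = R(k)·t_k = 3**k*(3*k + 4)*factorial(k).
Δs = 3**k*(9*k**2 + 27*k + 17)*factorial(k), as required.
Telescoping: Σ = s_(10) − s_(0) = 7285418380800 − (4) = 7285418380796.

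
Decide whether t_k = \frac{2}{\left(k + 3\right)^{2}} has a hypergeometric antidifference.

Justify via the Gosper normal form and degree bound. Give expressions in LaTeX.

Compute t_(k+1)/t_k: get (k + 3)**2/(k + 4)**2.
Normal form (A,B,C) = (k**2 + 6*k + 9, k**2 + 8*k + 16, 1).
Need (k**2 + 6*k + 9)·f(k+1) − (k**2 + 6*k + 9)·f(k) = 1.
From deg A=2, deg B=2, deg C=0: d=0.
f = c0 ⇒ A·f(k+1) − B(k−1)·f(k) − C = -1. The system {-1 = 0} is inconsistent; no antidifference.

No — the linear system for f has no solution.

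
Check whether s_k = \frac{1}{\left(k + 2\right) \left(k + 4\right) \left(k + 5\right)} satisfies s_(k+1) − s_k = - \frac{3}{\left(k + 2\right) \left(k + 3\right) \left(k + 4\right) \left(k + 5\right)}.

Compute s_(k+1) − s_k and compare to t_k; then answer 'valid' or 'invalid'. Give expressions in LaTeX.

s_(k+1) = 1/((k + 3)*(k + 5)*(k + 6))
s_(k+1) − s_k = ((k + 2)*(k + 4) - (k + 3)*(k + 6))/((k + 2)*(k + 3)*(k + 4)*(k + 5)*(k + 6))
(s_(k+1) − s_k) − t_k = 8/(k**5 + 20*k**4 + 155*k**3 + 580*k**2 + 1044*k + 720)

Invalid: residual \frac{8}{k^{5} + 20 k^{4} + 155 k^{3} + 580 k^{2} + 1044 k + 720} ≠ 0.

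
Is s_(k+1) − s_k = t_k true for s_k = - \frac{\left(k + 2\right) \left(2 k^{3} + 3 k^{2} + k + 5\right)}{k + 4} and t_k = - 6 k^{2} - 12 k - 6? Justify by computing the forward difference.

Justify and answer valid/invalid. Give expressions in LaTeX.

Invalid: residual \frac{2 \left(4 k^{3} + 33 k^{2} + 53 k + 19\right)}{k^{2} + 9 k + 20} ≠ 0.

s_(k+1) = -(k + 3)*(k + 2*(k + 1)**3 + 3*(k + 1)**2 + 6)/(k + 5)
s_(k+1) − s_k = 2*(-3*k**4 - 29*k**3 - 84*k**2 - 94*k - 41)/(k**2 + 9*k + 20)
(s_(k+1) − s_k) − t_k = 2*(4*k**3 + 33*k**2 + 53*k + 19)/(k**2 + 9*k + 20)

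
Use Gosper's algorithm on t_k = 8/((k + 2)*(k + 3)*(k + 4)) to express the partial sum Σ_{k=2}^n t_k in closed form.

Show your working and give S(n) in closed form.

t_(k+1)/t_k = (k + 2)/(k + 5).
A = k + 2, B = k + 5, C = 1.
Solve (k + 2)·f(k+1) − (k + 4)·f(k) = 1.
d = 2 from the (1,1,0) case.
Match coefficients ⇒ f(k) = k*(k + 5)/12.
Then R = B(k−1)f/C = k*(k + 4)*(k + 5)/12, so s_k = R(k)·t_k = 2*k*(k + 5)/(3*(k + 2)*(k + 3)).
Verify: 8/(k**3 + 9*k**2 + 26*k + 24) matches t_k.
Evaluate: s_(n+1) = 2*(n**2 + 7*n + 6)/(3*(n**2 + 7*n + 12)); subtract s_(2) = 7/15 ⇒ S(n) = (n**2 + 7*n - 8)/(5*(n**2 + 7*n + 12)).

S(n) = (n**2 + 7*n - 8)/(5*(n**2 + 7*n + 12))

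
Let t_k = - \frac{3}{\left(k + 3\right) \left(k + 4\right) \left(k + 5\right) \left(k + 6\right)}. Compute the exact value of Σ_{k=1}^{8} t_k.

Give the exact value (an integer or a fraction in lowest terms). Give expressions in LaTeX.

Σ = -43/5460

r(k) = (k + 3)/(k + 7) after simplifying.
Take A(k)=k + 3, B(k)=k + 7, C(k)=1.
f must satisfy (k + 3)·f(k+1) − (k + 6)·f(k) = 1.
deg f ≤ 3 (via 1,1,0).
Coefficient equations give f(k) = k*(k**2 + 12*k + 47)/180.
Certificate R = B(k−1)f/C = k*(k + 6)*(k**2 + 12*k + 47)/180 gives s_k = k*(-k**2 - 12*k - 47)/(60*(k + 3)*(k + 4)*(k + 5)).
Δs = -3/(k**4 + 18*k**3 + 119*k**2 + 342*k + 360), as required.
Sum = s_(9) − s_(1); s_(9) = -59/3640, s_(1) = -1/120 ⇒ -43/5460.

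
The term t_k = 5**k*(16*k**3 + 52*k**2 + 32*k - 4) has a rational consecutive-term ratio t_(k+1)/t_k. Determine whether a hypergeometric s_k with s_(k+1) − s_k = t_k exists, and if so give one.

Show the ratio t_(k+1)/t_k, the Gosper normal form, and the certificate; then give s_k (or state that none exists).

Ratio r(k) = 5*(4*k**3 + 25*k**2 + 46*k + 24)/(4*k**3 + 13*k**2 + 8*k - 1).
Take A(k)=5, B(k)=1, C(k)=k**3 + 13*k**2/4 + 2*k - 1/4.
Need (5)·f(k+1) − (1)·f(k) = k**3 + 13*k**2/4 + 2*k - 1/4.
Degrees (0,0,3) ⇒ d ≤ 3.
A polynomial solution: f(k) = (4*k**3 - 2*k**2 - 2*k - 1)/16.
R(k) = B(k−1)·f(k)/C(k) = (4*k**3 - 2*k**2 - 2*k - 1)/(4*(k + 1)*(4*k**2 + 9*k - 1)); s_k = R·t_k = 5**k*(4*k**3 - 2*k**2 - 2*k - 1).
Check: Δs_k = 5**k*(16*k**3 + 52*k**2 + 32*k - 4). ✓

s_k = 5**k*(4*k**3 - 2*k**2 - 2*k - 1)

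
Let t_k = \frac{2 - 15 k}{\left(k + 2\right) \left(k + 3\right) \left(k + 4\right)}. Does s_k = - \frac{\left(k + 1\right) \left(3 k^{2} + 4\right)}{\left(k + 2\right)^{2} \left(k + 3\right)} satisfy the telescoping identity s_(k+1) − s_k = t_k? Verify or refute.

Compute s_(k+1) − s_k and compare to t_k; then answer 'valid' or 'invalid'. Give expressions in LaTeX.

Invalid: residual \frac{- 3 k^{3} + 3 k^{2} + 24 k - 20}{k^{5} + 14 k^{4} + 77 k^{3} + 208 k^{2} + 276 k + 144} ≠ 0.

s_(k+1) = -(k + 2)*(3*(k + 1)**2 + 4)/((k + 3)**2*(k + 4))
s_(k+1) − s_k = 2*(-9*k**3 - 35*k**2 - 28*k - 4)/(k**5 + 14*k**4 + 77*k**3 + 208*k**2 + 276*k + 144)
(s_(k+1) − s_k) − t_k = (-3*k**3 + 3*k**2 + 24*k - 20)/(k**5 + 14*k**4 + 77*k**3 + 208*k**2 + 276*k + 144)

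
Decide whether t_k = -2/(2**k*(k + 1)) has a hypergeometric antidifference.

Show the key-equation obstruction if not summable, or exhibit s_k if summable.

Step 1: r(k) = (k + 1)/(2*(k + 2)).
A = k/2 + 1/2, B = k + 2, C = 1.
f must satisfy (k/2 + 1/2)·f(k+1) − (k + 1)·f(k) = 1.
From deg A=1, deg B=1, deg C=0: d=-1.
deg f ≤ -1 is impossible — no certificate.

No — negative degree bound, so no certificate f.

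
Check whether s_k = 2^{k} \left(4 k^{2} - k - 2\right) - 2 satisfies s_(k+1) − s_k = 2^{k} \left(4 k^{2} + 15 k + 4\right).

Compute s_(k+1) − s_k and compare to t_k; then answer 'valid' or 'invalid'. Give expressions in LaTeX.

valid (s_(k+1) − s_k reduces to t_k)

s_(k+1) = 2*2**k*(-k + 4*(k + 1)**2 - 3) - 2
s_(k+1) − s_k = 2**k*(4*k**2 + 15*k + 4)
(s_(k+1) − s_k) − t_k = 0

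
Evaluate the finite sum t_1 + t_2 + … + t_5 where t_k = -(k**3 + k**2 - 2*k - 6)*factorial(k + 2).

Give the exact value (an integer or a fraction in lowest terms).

Σ = -725772

Step 1: r(k) = (k**4 + 7*k**3 + 15*k**2 + 3*k - 18)/(k**3 + k**2 - 2*k - 6).
Gosper form: A/B · C(k+1)/C(k) with A=k + 3, B=1, C=k**3 + k**2 - 2*k - 6.
Need (k + 3)·f(k+1) − (1)·f(k) = k**3 + k**2 - 2*k - 6.
Bound: deg f ≤ 2.
Coefficient equations give f(k) = k*(k - 3).
R(k) = B(k−1)·f(k)/C(k) = k*(k - 3)/(k**3 + k**2 - 2*k - 6); s_k = R·t_k = -k*(k - 3)*factorial(k + 2).
Check: Δs_k = -(k**3 + k**2 - 2*k - 6)*factorial(k + 2). ✓
Telescoping: Σ = s_(6) − s_(1) = -725760 − (12) = -725772.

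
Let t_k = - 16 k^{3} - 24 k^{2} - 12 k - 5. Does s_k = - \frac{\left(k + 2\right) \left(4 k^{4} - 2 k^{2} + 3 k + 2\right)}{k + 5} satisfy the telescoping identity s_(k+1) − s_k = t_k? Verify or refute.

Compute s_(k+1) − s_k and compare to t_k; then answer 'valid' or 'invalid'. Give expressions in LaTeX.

Invalid: residual \frac{3 \left(12 k^{4} + 104 k^{3} + 134 k^{2} + 62 k + 23\right)}{k^{2} + 11 k + 30} ≠ 0.

s_(k+1) = -(k + 3)*(3*k + 4*(k + 1)**4 - 2*(k + 1)**2 + 5)/(k + 6)
s_(k+1) − s_k = (-16*k**5 - 164*k**4 - 444*k**3 - 455*k**2 - 229*k - 81)/(k**2 + 11*k + 30)
(s_(k+1) − s_k) − t_k = 3*(12*k**4 + 104*k**3 + 134*k**2 + 62*k + 23)/(k**2 + 11*k + 30)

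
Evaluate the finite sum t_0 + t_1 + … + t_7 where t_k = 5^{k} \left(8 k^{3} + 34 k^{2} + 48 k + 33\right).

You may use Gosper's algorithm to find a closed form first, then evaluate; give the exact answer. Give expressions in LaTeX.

Σ = 432031248

r(k) = 5*(8*k**3 + 58*k**2 + 140*k + 123)/(8*k**3 + 34*k**2 + 48*k + 33) after simplifying.
A = 5, B = 1, C = k**3 + 17*k**2/4 + 6*k + 33/8.
Key eq: (5)·f(k+1) = (1)·f(k) + (k**3 + 17*k**2/4 + 6*k + 33/8).
d = 3 from the (0,0,3) case.
Solving with deg f ≤ 3: f(k) = (2*k**3 + k**2 + 2*k + 2)/8.
Then R = B(k−1)f/C = (2*k**3 + k**2 + 2*k + 2)/(8*k**3 + 34*k**2 + 48*k + 33), so s_k = R(k)·t_k = 5**k*(2*k**3 + k**2 + 2*k + 2).
Δs = 5**k*(8*k**3 + 34*k**2 + 48*k + 33), as required.
Evaluate s at k=8 and k=0: 432031250 and 2; difference 432031248.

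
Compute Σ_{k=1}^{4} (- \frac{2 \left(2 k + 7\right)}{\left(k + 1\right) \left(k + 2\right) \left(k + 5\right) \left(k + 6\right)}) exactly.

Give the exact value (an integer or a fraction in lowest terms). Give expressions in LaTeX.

r(k) = (k + 1)*(k + 5)*(2*k + 9)/((k + 3)*(k + 7)*(2*k + 7)) after simplifying.
Factor: A=k + 1; B=k + 7; C=k**3 + 21*k**2/2 + 73*k/2 + 42.
Key eq: (k + 1)·f(k+1) = (k + 6)·f(k) + (k**3 + 21*k**2/2 + 73*k/2 + 42).
deg f ≤ 5 (via 1,1,3).
Coefficient equations give f(k) = k*(k + 2)*(k + 3)*(k + 4)*(k + 6)/10.
Certificate R = B(k−1)f/C = k*(k + 2)*(k + 6)**2/(5*(2*k + 7)) gives s_k = 2*k*(-k - 6)/(5*(k**2 + 6*k + 5)).
Verify: 2*(-2*k - 7)/(k**4 + 14*k**3 + 65*k**2 + 112*k + 60) matches t_k.
Sum = s_(5) − s_(1); s_(5) = -11/30, s_(1) = -7/30 ⇒ -2/15.

Σ = -2/15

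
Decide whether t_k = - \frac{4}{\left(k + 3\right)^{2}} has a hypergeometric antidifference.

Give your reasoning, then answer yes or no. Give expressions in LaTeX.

No; the coefficient equations for f are inconsistent.

Ratio r(k) = (k + 3)**2/(k + 4)**2.
So A=k**2 + 6*k + 9 and B=k**2 + 8*k + 16, with C=1.
Set up (k**2 + 6*k + 9)·f(k+1) − (k**2 + 6*k + 9)·f(k) − (1) = 0.
d = 0 from the (2,2,0) case.
Put f(k) = c0: A·f(k+1) − B(k−1)·f(k) − C = -1; need -1 = 0 — inconsistent ⇒ no f, not summable.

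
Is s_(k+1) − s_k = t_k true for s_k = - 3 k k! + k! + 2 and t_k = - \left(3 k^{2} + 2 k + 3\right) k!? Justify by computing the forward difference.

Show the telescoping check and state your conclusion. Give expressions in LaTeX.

s_(k+1) = -3*k**2*factorial(k) - 5*k*factorial(k) - 2*factorial(k) + 2
s_(k+1) − s_k = -(3*k**2 + 2*k + 3)*factorial(k)
(s_(k+1) − s_k) − t_k = 0

Valid — Δs_k = t_k.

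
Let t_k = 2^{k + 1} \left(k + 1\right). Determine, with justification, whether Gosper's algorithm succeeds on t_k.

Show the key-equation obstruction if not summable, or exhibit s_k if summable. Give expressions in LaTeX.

Yes. s_k = 2^{k + 1} \left(k - 1\right).

Step 1: r(k) = 2*(k + 2)/(k + 1).
Factor: A=2; B=1; C=k + 1.
Set up (2)·f(k+1) − (1)·f(k) − (k + 1) = 0.
deg f ≤ 1 (via 0,0,1).
Solve for f: f(k) = k - 1 (degree 1 ≤ 1).
Get s_k = R·t_k = 2**(k + 1)*(k - 1) with R(k) = B(k−1)f(k)/C(k) = (k - 1)/(k + 1).
Check: Δs_k = 2**(k + 1)*(k + 1). ✓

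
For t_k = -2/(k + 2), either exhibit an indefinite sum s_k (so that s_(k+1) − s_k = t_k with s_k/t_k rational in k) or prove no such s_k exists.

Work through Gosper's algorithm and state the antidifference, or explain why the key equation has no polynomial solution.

no hypergeometric antidifference exists

Step 1: r(k) = (k + 2)/(k + 3).
Factor: A=k + 2; B=k + 3; C=1.
Solve (k + 2)·f(k+1) − (k + 2)·f(k) = 1.
deg f ≤ 0 (via 1,1,0).
f = c0 ⇒ A·f(k+1) − B(k−1)·f(k) − C = -1. The system {-1 = 0} is inconsistent; no antidifference.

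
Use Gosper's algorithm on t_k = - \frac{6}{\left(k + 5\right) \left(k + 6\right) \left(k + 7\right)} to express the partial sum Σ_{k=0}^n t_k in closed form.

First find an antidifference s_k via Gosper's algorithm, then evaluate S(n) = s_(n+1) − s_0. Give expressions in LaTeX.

S(n) = \frac{- n^{2} - 13 n - 12}{10 \left(n^{2} + 13 n + 42\right)}

The ratio is (k + 5)/(k + 8).
Gosper form: A/B · C(k+1)/C(k) with A=k + 5, B=k + 8, C=1.
Solve (k + 5)·f(k+1) − (k + 7)·f(k) = 1.
deg f ≤ 2 (via 1,1,0).
Match coefficients ⇒ f(k) = k*(k + 11)/60.
Then R = B(k−1)f/C = k*(k + 7)*(k + 11)/60, so s_k = R(k)·t_k = k*(-k - 11)/(10*(k + 5)*(k + 6)).
s_(k+1) − s_k = -6/(k**3 + 18*k**2 + 107*k + 210) = t_k.
Σ_(k=0)^n t_k = s_(n+1) − s_(0) = ((-n**2 - 13*n - 12)/(10*(n**2 + 13*n + 42))) − (0), i.e. (-n**2 - 13*n - 12)/(10*(n**2 + 13*n + 42)).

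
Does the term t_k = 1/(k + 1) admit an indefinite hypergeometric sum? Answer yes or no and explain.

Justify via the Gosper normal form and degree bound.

No — the linear system for f has no solution.

Compute t_(k+1)/t_k: get (k + 1)/(k + 2).
So A=k + 1 and B=k + 2, with C=1.
f must satisfy (k + 1)·f(k+1) − (k + 1)·f(k) = 1.
deg f ≤ 0 (via 1,1,0).
Generic f = c0 gives residual -1; -1 = 0 cannot hold, so t_k is not Gosper-summable.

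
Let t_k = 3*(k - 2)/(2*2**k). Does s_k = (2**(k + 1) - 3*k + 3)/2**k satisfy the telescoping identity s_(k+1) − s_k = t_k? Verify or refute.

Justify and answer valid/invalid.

Valid — Δs_k = t_k.

s_(k+1) = 2 - 3*k/(2*2**k)
s_(k+1) − s_k = 3*(k - 2)/(2*2**k)
(s_(k+1) − s_k) − t_k = 0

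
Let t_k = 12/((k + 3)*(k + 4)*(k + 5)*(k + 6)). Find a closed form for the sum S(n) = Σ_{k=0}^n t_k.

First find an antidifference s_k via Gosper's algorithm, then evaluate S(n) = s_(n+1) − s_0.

Ratio r(k) = (k + 3)/(k + 7).
Factor: A=k + 3; B=k + 7; C=1.
f must satisfy (k + 3)·f(k+1) − (k + 6)·f(k) = 1.
deg f ≤ 3 (via 1,1,0).
Solving with deg f ≤ 3: f(k) = k*(k**2 + 12*k + 47)/180.
R(k) = B(k−1)·f(k)/C(k) = k*(k + 6)*(k**2 + 12*k + 47)/180; s_k = R·t_k = k*(k**2 + 12*k + 47)/(15*(k + 3)*(k + 4)*(k + 5)).
s_(k+1) − s_k = 12/(k**4 + 18*k**3 + 119*k**2 + 342*k + 360) = t_k.
Telescope: S(n) = s_(n+1) − s_(0) = (n**3 + 15*n**2 + 74*n + 60)/(15*(n**3 + 15*n**2 + 74*n + 120)) − (0) = (n**3 + 15*n**2 + 74*n + 60)/(15*(n**3 + 15*n**2 + 74*n + 120)).

S(n) = (n**3 + 15*n**2 + 74*n + 60)/(15*(n**3 + 15*n**2 + 74*n + 120))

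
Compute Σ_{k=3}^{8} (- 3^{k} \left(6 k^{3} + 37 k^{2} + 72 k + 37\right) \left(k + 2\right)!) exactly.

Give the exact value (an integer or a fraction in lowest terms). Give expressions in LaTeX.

Σ = -147708286302960

t_(k+1)/t_k = 3*(6*k**4 + 73*k**3 + 329*k**2 + 644*k + 456)/(6*k**3 + 37*k**2 + 72*k + 37).
Take A(k)=3*k + 9, B(k)=1, C(k)=k**3 + 37*k**2/6 + 12*k + 37/6.
Solve (3*k + 9)·f(k+1) − (1)·f(k) = k**3 + 37*k**2/6 + 12*k + 37/6.
deg f ≤ 2 (via 1,0,3).
Solving with deg f ≤ 2: f(k) = (2*k**2 + 3*k - 1)/6.
Certificate R = B(k−1)f/C = (2*k**2 + 3*k - 1)/(6*k**3 + 37*k**2 + 72*k + 37) gives s_k = -3**k*(2*k**2 + 3*k - 1)*factorial(k + 2).
Check: Δs_k = -3**k*(6*k**3 + 37*k**2 + 72*k + 37)*factorial(k + 2). ✓
Σ_(k=3)^(8) t_k = s_(9) − s_(3) = -147708286387200 − (-84240) = -147708286302960.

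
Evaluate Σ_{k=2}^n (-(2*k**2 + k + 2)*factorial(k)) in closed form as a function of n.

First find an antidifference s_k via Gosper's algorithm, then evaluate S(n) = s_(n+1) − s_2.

t_(k+1)/t_k = (k + 1)*(k + 2*(k + 1)**2 + 3)/(2*k**2 + k + 2).
Gosper form: A/B · C(k+1)/C(k) with A=k + 1, B=1, C=k**2 + k/2 + 1.
f must satisfy (k + 1)·f(k+1) − (1)·f(k) = k**2 + k/2 + 1.
d = 1 from the (1,0,2) case.
Match coefficients ⇒ f(k) = (2*k - 1)/2.
Get s_k = R·t_k = -(2*k - 1)*factorial(k) with R(k) = B(k−1)f(k)/C(k) = (2*k - 1)/(2*k**2 + k + 2).
Δs = -(2*k**2 + k + 2)*factorial(k), as required.
s_(n+1) = -(2*n + 1)*factorial(n + 1) and s_(2) = -6, so S(n) = -2*n**2*factorial(n) - 3*n*factorial(n) - factorial(n) + 6.

S(n) = -2*n**2*factorial(n) - 3*n*factorial(n) - factorial(n) + 6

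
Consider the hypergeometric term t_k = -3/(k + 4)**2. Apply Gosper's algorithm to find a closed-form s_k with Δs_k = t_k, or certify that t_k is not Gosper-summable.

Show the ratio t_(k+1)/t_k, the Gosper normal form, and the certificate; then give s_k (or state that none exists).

none — t_k is not Gosper-summable

Ratio r(k) = (k + 4)**2/(k + 5)**2.
Take A(k)=k**2 + 8*k + 16, B(k)=k**2 + 10*k + 25, C(k)=1.
Need (k**2 + 8*k + 16)·f(k+1) − (k**2 + 8*k + 16)·f(k) = 1.
d = 0 from the (2,2,0) case.
Write f(k) = c0. Then LHS − RHS = -1, requiring -1 = 0: contradictory. No certificate.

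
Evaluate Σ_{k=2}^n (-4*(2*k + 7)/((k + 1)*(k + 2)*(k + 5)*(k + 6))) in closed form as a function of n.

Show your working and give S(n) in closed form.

t_(k+1)/t_k = (k + 1)*(k + 5)*(2*k + 9)/((k + 3)*(k + 7)*(2*k + 7)).
Gosper form: A/B · C(k+1)/C(k) with A=k + 1, B=k + 7, C=k**3 + 21*k**2/2 + 73*k/2 + 42.
Solve (k + 1)·f(k+1) − (k + 6)·f(k) = k**3 + 21*k**2/2 + 73*k/2 + 42.
Degrees (1,1,3) ⇒ d ≤ 5.
Coefficient equations give f(k) = k*(k + 2)*(k + 3)*(k + 4)*(k + 6)/10.
R(k) = B(k−1)·f(k)/C(k) = k*(k + 2)*(k + 6)**2/(5*(2*k + 7)); s_k = R·t_k = 4*k*(-k - 6)/(5*(k**2 + 6*k + 5)).
Check: Δs_k = 4*(-2*k - 7)/(k**4 + 14*k**3 + 65*k**2 + 112*k + 60). ✓
Telescope: S(n) = s_(n+1) − s_(2) = 4*(-n**2 - 8*n - 7)/(5*(n**2 + 8*n + 12)) − (-64/105) = 4*(-n**2 - 8*n + 9)/(21*(n**2 + 8*n + 12)).

S(n) = 4*(-n**2 - 8*n + 9)/(21*(n**2 + 8*n + 12))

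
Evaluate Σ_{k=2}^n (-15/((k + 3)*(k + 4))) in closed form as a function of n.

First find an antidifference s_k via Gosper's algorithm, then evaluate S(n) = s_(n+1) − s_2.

The ratio is (k + 3)/(k + 5).
Take A(k)=k + 3, B(k)=k + 5, C(k)=1.
Need (k + 3)·f(k+1) − (k + 4)·f(k) = 1.
Degrees (1,1,0) ⇒ d ≤ 1.
Match coefficients ⇒ f(k) = k/3.
So s_k = (B(k−1)f/C)·t_k = (k*(k + 4)/3)·t_k = -5*k/(k + 3).
Δs = -15/(k**2 + 7*k + 12), as required.
s_(n+1) = 5*(-n - 1)/(n + 4) and s_(2) = -2, so S(n) = 3*(1 - n)/(n + 4).

S(n) = 3*(1 - n)/(n + 4)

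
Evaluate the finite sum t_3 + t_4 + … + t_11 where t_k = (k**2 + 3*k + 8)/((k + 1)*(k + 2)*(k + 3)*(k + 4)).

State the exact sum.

Σ = 211/1820

Compute t_(k+1)/t_k: get (k + 1)*(3*k + (k + 1)**2 + 11)/((k + 5)*(k**2 + 3*k + 8)).
Take A(k)=k + 1, B(k)=k + 5, C(k)=k**2 + 3*k + 8.
Need (k + 1)·f(k+1) − (k + 4)·f(k) = k**2 + 3*k + 8.
From deg A=1, deg B=1, deg C=2: d=3.
Coefficient equations give f(k) = k*(2*k**2 + 9*k + 13)/3.
Get s_k = R·t_k = k*(2*k**2 + 9*k + 13)/(3*(k + 1)*(k + 2)*(k + 3)) with R(k) = B(k−1)f(k)/C(k) = k*(k + 4)*(2*k**2 + 9*k + 13)/(3*(k**2 + 3*k + 8)).
Verify: (k**2 + 3*k + 8)/(k**4 + 10*k**3 + 35*k**2 + 50*k + 24) matches t_k.
Evaluate s at k=12 and k=3: 818/1365 and 29/60; difference 211/1820.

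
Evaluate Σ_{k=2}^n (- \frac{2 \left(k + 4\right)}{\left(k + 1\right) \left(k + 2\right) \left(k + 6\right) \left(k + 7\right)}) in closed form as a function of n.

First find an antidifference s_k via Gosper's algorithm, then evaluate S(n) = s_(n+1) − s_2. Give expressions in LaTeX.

Step 1: r(k) = (k + 1)*(k + 5)*(k + 6)/((k + 3)*(k + 4)*(k + 8)).
Gosper form: A/B · C(k+1)/C(k) with A=k + 1, B=k + 8, C=k**4 + 16*k**3 + 95*k**2 + 248*k + 240.
Need (k + 1)·f(k+1) − (k + 7)·f(k) = k**4 + 16*k**3 + 95*k**2 + 248*k + 240.
Degrees (1,1,4) ⇒ d ≤ 6.
Match coefficients ⇒ f(k) = k*(k + 2)*(k + 3)*(k + 4)*(k + 5)*(k + 7)/12.
Certificate R = B(k−1)f/C = k*(k + 2)*(k + 7)**2/(12*(k + 4)) gives s_k = k*(-k - 7)/(6*(k**2 + 7*k + 6)).
Verify: 2*(-k - 4)/(k**4 + 16*k**3 + 83*k**2 + 152*k + 84) matches t_k.
s_(n+1) = (-n**2 - 9*n - 8)/(6*(n**2 + 9*n + 14)) and s_(2) = -1/8, so S(n) = (-n**2 - 9*n + 10)/(24*(n**2 + 9*n + 14)).

S(n) = \frac{- n^{2} - 9 n + 10}{24 \left(n^{2} + 9 n + 14\right)}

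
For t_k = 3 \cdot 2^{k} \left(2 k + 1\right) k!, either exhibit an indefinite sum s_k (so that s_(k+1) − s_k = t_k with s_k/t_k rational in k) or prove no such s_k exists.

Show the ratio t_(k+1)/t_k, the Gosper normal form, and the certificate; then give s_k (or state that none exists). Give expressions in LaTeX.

r(k) = 2*(k + 1)*(2*k + 3)/(2*k + 1) after simplifying.
A = 2*k + 2, B = 1, C = k + 1/2.
f must satisfy (2*k + 2)·f(k+1) − (1)·f(k) = k + 1/2.
Degrees (1,0,1) ⇒ d ≤ 0.
A polynomial solution: f(k) = 1/2.
Then R = B(k−1)f/C = 1/(2*k + 1), so s_k = R(k)·t_k = 3*2**k*factorial(k).
Check: Δs_k = 3*2**k*(2*k + 1)*factorial(k). ✓

s_k = 3 \cdot 2^{k} k!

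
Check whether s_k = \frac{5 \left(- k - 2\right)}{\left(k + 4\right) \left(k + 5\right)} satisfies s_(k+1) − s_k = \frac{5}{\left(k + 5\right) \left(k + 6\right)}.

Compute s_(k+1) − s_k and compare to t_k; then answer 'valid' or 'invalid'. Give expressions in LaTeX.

s_(k+1) = 5*(-k - 3)/((k + 5)*(k + 6))
s_(k+1) − s_k = 5*k/(k**3 + 15*k**2 + 74*k + 120)
(s_(k+1) − s_k) − t_k = -20/(k**3 + 15*k**2 + 74*k + 120)

Invalid: residual - \frac{20}{k^{3} + 15 k^{2} + 74 k + 120} ≠ 0.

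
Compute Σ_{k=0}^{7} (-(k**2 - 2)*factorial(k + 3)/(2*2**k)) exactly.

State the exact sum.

Step 1: r(k) = (k + 4)*((k + 1)**2 - 2)/(2*(k**2 - 2)).
Take A(k)=k/2 + 2, B(k)=1, C(k)=k**2 - 2.
Set up (k/2 + 2)·f(k+1) − (1)·f(k) − (k**2 - 2) = 0.
d = 1 from the (1,0,2) case.
Coefficient equations give f(k) = 2*(k - 3).
Certificate R = B(k−1)f/C = 2*(k - 3)/(k**2 - 2) gives s_k = -(k - 3)*factorial(k + 3)/2**k.
Check: Δs_k = -(k**2 - 2)*factorial(k + 3)/(2*2**k). ✓
Σ_(k=0)^(7) t_k = s_(8) − s_(0) = -779625 − (18) = -779643.

Σ = -779643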